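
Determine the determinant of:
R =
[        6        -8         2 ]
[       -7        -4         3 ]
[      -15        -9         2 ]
det(R) = 368

Expand along row 0 (cofactor expansion): det(R) = a*(e*i - f*h) - b*(d*i - f*g) + c*(d*h - e*g), where the 3×3 is [[a, b, c], [d, e, f], [g, h, i]].
Minor M_00 = (-4)*(2) - (3)*(-9) = -8 + 27 = 19.
Minor M_01 = (-7)*(2) - (3)*(-15) = -14 + 45 = 31.
Minor M_02 = (-7)*(-9) - (-4)*(-15) = 63 - 60 = 3.
det(R) = (6)*(19) - (-8)*(31) + (2)*(3) = 114 + 248 + 6 = 368.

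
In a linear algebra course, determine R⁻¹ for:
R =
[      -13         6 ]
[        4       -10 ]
det(R) = 106
R⁻¹ =
[    -5/53     -3/53 ]
[    -2/53   -13/106 ]

For a 2×2 matrix R = [[a, b], [c, d]] with det(R) ≠ 0, R⁻¹ = (1/det(R)) * [[d, -b], [-c, a]].
det(R) = (-13)*(-10) - (6)*(4) = 130 - 24 = 106.
R⁻¹ = (1/106) * [[-10, -6], [-4, -13]].
Dividing each entry by 106 and reducing:
R⁻¹ =
[    -5/53     -3/53 ]
[    -2/53   -13/106 ]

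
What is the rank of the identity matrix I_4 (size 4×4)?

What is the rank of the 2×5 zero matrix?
rank(I_4) = 4, rank(0) = 0

The identity I_4 has 4 columns that are the standard basis vectors e_1, …, e_4. These are linearly independent, so all 4 columns are pivots and rank(I_4) = 4.
The 2×5 zero matrix has every entry zero, so every row is the zero row and there are no pivots; rank(0) = 0.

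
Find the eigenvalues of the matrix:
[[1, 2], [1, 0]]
λ = -1 and λ = 2

Characteristic equation: det(A - λI) = 0
λ² - (trace)λ + (det) = 0
λ² - (1)λ + (-2) = 0
λ² - 1λ - 2 = 0
Solving: λ = -1, 2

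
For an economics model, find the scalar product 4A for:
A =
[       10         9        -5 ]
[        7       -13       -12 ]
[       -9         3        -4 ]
4A =
[       40        36       -20 ]
[       28       -52       -48 ]
[      -36        12       -16 ]

Scalar multiplication is elementwise: (4A)[i][j] = 4 * A[i][j].
  (4A)[0][0] = 4 * (10) = 40
  (4A)[0][1] = 4 * (9) = 36
  (4A)[0][2] = 4 * (-5) = -20
  (4A)[1][0] = 4 * (7) = 28
  (4A)[1][1] = 4 * (-13) = -52
  (4A)[1][2] = 4 * (-12) = -48
  (4A)[2][0] = 4 * (-9) = -36
  (4A)[2][1] = 4 * (3) = 12
  (4A)[2][2] = 4 * (-4) = -16
4A =
[       40        36       -20 ]
[       28       -52       -48 ]
[      -36        12       -16 ]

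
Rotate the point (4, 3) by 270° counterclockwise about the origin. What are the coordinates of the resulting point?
(3, -4)

Rotation matrix R(θ) = [[cos θ, -sin θ], [sin θ, cos θ]]; for θ = 270°:
R = [[0, 1], [-1, 0]]
Result: R × [4, 3]ᵀ = [0·4 + (1)·3, -1·4 + (0)·3]ᵀ = (3, -4)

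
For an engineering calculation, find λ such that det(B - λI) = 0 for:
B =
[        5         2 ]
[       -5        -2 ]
λ = 0, 3

Solve det(B - λI) = 0. For a 2×2 matrix the characteristic equation is λ² - (trace)λ + det = 0.
trace(B) = a + d = 5 - 2 = 3.
det(B) = a*d - b*c = (5)*(-2) - (2)*(-5) = -10 + 10 = 0.
Characteristic equation: λ² - (3)λ + (0) = 0.
Discriminant = (3)² - 4*(0) = 9 - 0 = 9.
λ = (3 ± √9) / 2 = (3 ± 3) / 2 = 0, 3.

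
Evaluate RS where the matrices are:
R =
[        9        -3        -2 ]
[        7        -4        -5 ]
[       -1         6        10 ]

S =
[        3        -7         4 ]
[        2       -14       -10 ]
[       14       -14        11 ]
RS =
[       -7         7        44 ]
[      -57        77        13 ]
[      149      -217        46 ]

Matrix multiplication: (RS)[i][j] = sum over k of R[i][k] * S[k][j].
  (RS)[0][0] = (9)*(3) + (-3)*(2) + (-2)*(14) = -7
  (RS)[0][1] = (9)*(-7) + (-3)*(-14) + (-2)*(-14) = 7
  (RS)[0][2] = (9)*(4) + (-3)*(-10) + (-2)*(11) = 44
  (RS)[1][0] = (7)*(3) + (-4)*(2) + (-5)*(14) = -57
  (RS)[1][1] = (7)*(-7) + (-4)*(-14) + (-5)*(-14) = 77
  (RS)[1][2] = (7)*(4) + (-4)*(-10) + (-5)*(11) = 13
  (RS)[2][0] = (-1)*(3) + (6)*(2) + (10)*(14) = 149
  (RS)[2][1] = (-1)*(-7) + (6)*(-14) + (10)*(-14) = -217
  (RS)[2][2] = (-1)*(4) + (6)*(-10) + (10)*(11) = 46
RS =
[       -7         7        44 ]
[      -57        77        13 ]
[      149      -217        46 ]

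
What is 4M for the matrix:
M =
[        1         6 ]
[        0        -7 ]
4M =
[        4        24 ]
[        0       -28 ]

Scalar multiplication is elementwise: (4M)[i][j] = 4 * M[i][j].
  (4M)[0][0] = 4 * (1) = 4
  (4M)[0][1] = 4 * (6) = 24
  (4M)[1][0] = 4 * (0) = 0
  (4M)[1][1] = 4 * (-7) = -28
4M =
[        4        24 ]
[        0       -28 ]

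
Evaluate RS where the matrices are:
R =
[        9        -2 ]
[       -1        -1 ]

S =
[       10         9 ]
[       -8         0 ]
RS =
[      106        81 ]
[       -2        -9 ]

Matrix multiplication: (RS)[i][j] = sum over k of R[i][k] * S[k][j].
  (RS)[0][0] = (9)*(10) + (-2)*(-8) = 106
  (RS)[0][1] = (9)*(9) + (-2)*(0) = 81
  (RS)[1][0] = (-1)*(10) + (-1)*(-8) = -2
  (RS)[1][1] = (-1)*(9) + (-1)*(0) = -9
RS =
[      106        81 ]
[       -2        -9 ]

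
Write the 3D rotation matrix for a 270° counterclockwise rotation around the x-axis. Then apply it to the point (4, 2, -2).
R = [[1, 0, 0], [0, 0, 1], [0, -1, 0]]; R·(4, 2, -2) = (4, -2, -2)

Rotation matrix for 270° around x-axis:
cos(270°) = 0, sin(270°) = -1
R = [[1, 0, 0], [0, 0, 1], [0, -1, 0]]
Apply to (4, 2, -2): R·[4, 2, -2]ᵀ = (4, -2, -2)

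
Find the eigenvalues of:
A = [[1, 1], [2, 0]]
λ = -1, 2

Solve det(A - λI) = 0. For a 2×2 matrix this is λ² - (trace)λ + det = 0.
trace(A) = 1 + 0 = 1.
det(A) = (1)*(0) - (1)*(2) = 0 - 2 = -2.
Characteristic equation: λ² - (1)λ + (-2) = 0.
Discriminant: (1)² - 4*(-2) = 1 + 8 = 9.
Roots: λ = (1 ± √9) / 2 = -1, 2.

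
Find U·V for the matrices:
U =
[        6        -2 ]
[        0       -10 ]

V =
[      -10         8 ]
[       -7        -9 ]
UV =
[      -46        66 ]
[       70        90 ]

Matrix multiplication: (UV)[i][j] = sum over k of U[i][k] * V[k][j].
  (UV)[0][0] = (6)*(-10) + (-2)*(-7) = -46
  (UV)[0][1] = (6)*(8) + (-2)*(-9) = 66
  (UV)[1][0] = (0)*(-10) + (-10)*(-7) = 70
  (UV)[1][1] = (0)*(8) + (-10)*(-9) = 90
UV =
[      -46        66 ]
[       70        90 ]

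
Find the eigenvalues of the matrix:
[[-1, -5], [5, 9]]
λ = 4 and λ = 4

Characteristic equation: det(A - λI) = 0
λ² - (trace)λ + (det) = 0
λ² - (8)λ + (16) = 0
λ² - 8λ + 16 = 0
Solving: λ = 4, 4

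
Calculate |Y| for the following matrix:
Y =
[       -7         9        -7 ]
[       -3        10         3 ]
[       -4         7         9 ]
det(Y) = -481

Expand along row 0 (cofactor expansion): det(Y) = a*(e*i - f*h) - b*(d*i - f*g) + c*(d*h - e*g), where the 3×3 is [[a, b, c], [d, e, f], [g, h, i]].
Minor M_00 = (10)*(9) - (3)*(7) = 90 - 21 = 69.
Minor M_01 = (-3)*(9) - (3)*(-4) = -27 + 12 = -15.
Minor M_02 = (-3)*(7) - (10)*(-4) = -21 + 40 = 19.
det(Y) = (-7)*(69) - (9)*(-15) + (-7)*(19) = -483 + 135 - 133 = -481.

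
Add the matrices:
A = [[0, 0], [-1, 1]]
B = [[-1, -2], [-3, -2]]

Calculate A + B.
[[-1, -2], [-4, -1]]

Add corresponding elements:
(0)+(-1)=-1
(0)+(-2)=-2
(-1)+(-3)=-4
(1)+(-2)=-1
A + B = [[-1, -2], [-4, -1]]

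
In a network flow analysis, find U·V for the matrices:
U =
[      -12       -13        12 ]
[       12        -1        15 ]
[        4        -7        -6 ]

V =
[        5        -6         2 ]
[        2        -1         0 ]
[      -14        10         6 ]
UV =
[     -254       205        48 ]
[     -152        79       114 ]
[       90       -77       -28 ]

Matrix multiplication: (UV)[i][j] = sum over k of U[i][k] * V[k][j].
  (UV)[0][0] = (-12)*(5) + (-13)*(2) + (12)*(-14) = -254
  (UV)[0][1] = (-12)*(-6) + (-13)*(-1) + (12)*(10) = 205
  (UV)[0][2] = (-12)*(2) + (-13)*(0) + (12)*(6) = 48
  (UV)[1][0] = (12)*(5) + (-1)*(2) + (15)*(-14) = -152
  (UV)[1][1] = (12)*(-6) + (-1)*(-1) + (15)*(10) = 79
  (UV)[1][2] = (12)*(2) + (-1)*(0) + (15)*(6) = 114
  (UV)[2][0] = (4)*(5) + (-7)*(2) + (-6)*(-14) = 90
  (UV)[2][1] = (4)*(-6) + (-7)*(-1) + (-6)*(10) = -77
  (UV)[2][2] = (4)*(2) + (-7)*(0) + (-6)*(6) = -28
UV =
[     -254       205        48 ]
[     -152        79       114 ]
[       90       -77       -28 ]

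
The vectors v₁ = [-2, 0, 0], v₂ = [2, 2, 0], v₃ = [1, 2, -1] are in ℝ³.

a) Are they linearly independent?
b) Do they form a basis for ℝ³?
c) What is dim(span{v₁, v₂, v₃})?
Yes independent, yes basis, dim = 3

Stack v₁, v₂, v₃ as rows of a 3×3 matrix.
[[-2, 0, 0]; [2, 2, 0]; [1, 2, -1]] is already lower triangular with nonzero diagonal entries (-2, 2, -1), so its determinant is the product of the diagonal entries, det = (-2)·(2)·(-1) = 4 ≠ 0, and the rows are linearly independent.
Three linearly independent vectors in ℝ³ form a basis for ℝ³, so dim(span{v₁,v₂,v₃}) = 3.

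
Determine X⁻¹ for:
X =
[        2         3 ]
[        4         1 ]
det(X) = -10
X⁻¹ =
[    -1/10      3/10 ]
[      2/5      -1/5 ]

For a 2×2 matrix X = [[a, b], [c, d]] with det(X) ≠ 0, X⁻¹ = (1/det(X)) * [[d, -b], [-c, a]].
det(X) = (2)*(1) - (3)*(4) = 2 - 12 = -10.
X⁻¹ = (1/-10) * [[1, -3], [-4, 2]].
Dividing each entry by -10 and reducing:
X⁻¹ =
[    -1/10      3/10 ]
[      2/5      -1/5 ]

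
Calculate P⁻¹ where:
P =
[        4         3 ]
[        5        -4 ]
det(P) = -31
P⁻¹ =
[     4/31      3/31 ]
[     5/31     -4/31 ]

For a 2×2 matrix P = [[a, b], [c, d]] with det(P) ≠ 0, P⁻¹ = (1/det(P)) * [[d, -b], [-c, a]].
det(P) = (4)*(-4) - (3)*(5) = -16 - 15 = -31.
P⁻¹ = (1/-31) * [[-4, -3], [-5, 4]].
Dividing each entry by -31 and reducing:
P⁻¹ =
[     4/31      3/31 ]
[     5/31     -4/31 ]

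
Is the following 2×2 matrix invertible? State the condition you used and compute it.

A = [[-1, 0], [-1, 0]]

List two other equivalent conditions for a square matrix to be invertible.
No, not invertible; det(A) = 0 (two rows are equal, so the rows are linearly dependent). Equivalent conditions (failing for this A): rank(A) < 2; Ax = 0 has non-trivial solutions; 0 is an eigenvalue; the columns are linearly dependent.

To check invertibility, compute det(A).
In this matrix, row 0 and the last row are identical, so one row is a scalar multiple of another and the rows are linearly dependent.
A matrix with linearly dependent rows has det = 0 and is not invertible.
Equivalent failed conditions:
- rank(A) < 2.
- Ax = 0 has non-trivial solutions.
- 0 is an eigenvalue.
- The columns are linearly dependent.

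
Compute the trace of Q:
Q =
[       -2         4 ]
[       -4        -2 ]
tr(Q) = -2 - 2 = -4

The trace of a square matrix is the sum of its diagonal entries.
Diagonal entries of Q: Q[0][0] = -2, Q[1][1] = -2.
tr(Q) = -2 - 2 = -4.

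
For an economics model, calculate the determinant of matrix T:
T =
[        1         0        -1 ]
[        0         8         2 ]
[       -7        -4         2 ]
det(T) = -32

Expand along row 0 (cofactor expansion): det(T) = a*(e*i - f*h) - b*(d*i - f*g) + c*(d*h - e*g), where the 3×3 is [[a, b, c], [d, e, f], [g, h, i]].
Minor M_00 = (8)*(2) - (2)*(-4) = 16 + 8 = 24.
Minor M_01 = (0)*(2) - (2)*(-7) = 0 + 14 = 14.
Minor M_02 = (0)*(-4) - (8)*(-7) = 0 + 56 = 56.
det(T) = (1)*(24) - (0)*(14) + (-1)*(56) = 24 + 0 - 56 = -32.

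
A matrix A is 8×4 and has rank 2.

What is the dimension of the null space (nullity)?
2

The rank-nullity theorem for an m×n matrix states:
rank(A) + nullity(A) = n (the number of columns).
Here n = 4 and rank(A) = 2, so nullity(A) = 4 - 2 = 2.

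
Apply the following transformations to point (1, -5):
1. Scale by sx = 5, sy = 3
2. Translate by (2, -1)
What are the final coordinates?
(7, -16)

Step 1: Scale (1, -5) by (sx, sy) = (5, 3) → (5, -15)
Step 2: Translate by (2, -1) → (7, -16)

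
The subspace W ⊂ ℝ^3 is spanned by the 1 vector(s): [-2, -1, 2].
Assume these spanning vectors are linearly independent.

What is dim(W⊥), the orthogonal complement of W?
dim(W⊥) = 2

For any subspace W of ℝ^n, dim(W) + dim(W⊥) = n (the whole-space dimension).
Here the given 1 vectors are linearly independent, so dim(W) = 1.
Thus dim(W⊥) = n - dim(W) = 3 - 1 = 2.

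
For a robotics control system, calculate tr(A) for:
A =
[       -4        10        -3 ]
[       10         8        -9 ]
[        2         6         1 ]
tr(A) = -4 + 8 + 1 = 5

The trace of a square matrix is the sum of its diagonal entries.
Diagonal entries of A: A[0][0] = -4, A[1][1] = 8, A[2][2] = 1.
tr(A) = -4 + 8 + 1 = 5.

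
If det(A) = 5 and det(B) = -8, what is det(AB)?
-40

Use the multiplicative property of determinants: det(AB) = det(A)*det(B).
det(AB) = (5)*(-8) = -40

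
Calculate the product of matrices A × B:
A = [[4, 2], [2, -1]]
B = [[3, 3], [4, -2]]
[[20, 8], [2, 8]]

Matrix multiplication:
C[0][0] = 4×3 + 2×4 = 20
C[0][1] = 4×3 + 2×-2 = 8
C[1][0] = 2×3 + -1×4 = 2
C[1][1] = 2×3 + -1×-2 = 8
Result: [[20, 8], [2, 8]]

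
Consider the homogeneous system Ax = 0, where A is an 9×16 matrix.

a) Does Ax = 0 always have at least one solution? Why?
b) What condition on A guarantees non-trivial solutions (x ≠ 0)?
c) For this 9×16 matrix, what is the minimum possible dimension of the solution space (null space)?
a) Yes, x = 0 is always a solution. b) When A has linearly dependent columns (rank < n). c) Minimum nullity = 7.

a) x = 0 satisfies A·0 = 0, so the zero vector is always a solution.
b) Non-trivial solutions exist iff the columns of A are linearly dependent, equivalently rank(A) < n (the number of columns).
c) By rank-nullity, rank(A) + nullity(A) = n = 16. Since A has only 9 rows, rank(A) ≤ 9, so nullity(A) ≥ 16 - 9 = 7.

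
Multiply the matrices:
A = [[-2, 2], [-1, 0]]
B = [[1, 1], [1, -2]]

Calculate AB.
[[0, -6], [-1, -1]]

Each entry (i,j) of AB = sum over k of A[i][k]*B[k][j].
(AB)[0][0] = (-2)*(1) + (2)*(1) = 0
(AB)[0][1] = (-2)*(1) + (2)*(-2) = -6
(AB)[1][0] = (-1)*(1) + (0)*(1) = -1
(AB)[1][1] = (-1)*(1) + (0)*(-2) = -1
AB = [[0, -6], [-1, -1]]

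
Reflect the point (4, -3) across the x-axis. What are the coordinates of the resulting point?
(4, 3)

Reflection across x-axis: (4, -3) → (4, 3)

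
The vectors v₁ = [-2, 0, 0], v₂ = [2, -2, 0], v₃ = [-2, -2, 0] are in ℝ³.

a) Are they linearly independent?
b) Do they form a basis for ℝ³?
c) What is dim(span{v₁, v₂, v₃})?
Not independent, not a basis, dim(span) = 2

Check whether v₃ can be written as a linear combination of v₁ and v₂.
v₃ = (2)·v₁ + (1)·v₂ = [-2, -2, 0], so the three vectors are linearly dependent.
Thus they do not form a basis for ℝ³, and dim(span{v₁, v₂, v₃}) = 2 (spanned by v₁ and v₂).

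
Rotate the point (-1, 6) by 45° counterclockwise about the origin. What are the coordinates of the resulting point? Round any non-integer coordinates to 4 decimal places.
(-4.9497, 3.5355)

Rotation matrix R(θ) = [[cos θ, -sin θ], [sin θ, cos θ]]; for θ = 45°:
R = [[√2/2, -√2/2], [√2/2, √2/2]]
Result: R × [-1, 6]ᵀ = [√2/2·-1 + (-√2/2)·6, √2/2·-1 + (√2/2)·6]ᵀ = (-4.9497, 3.5355)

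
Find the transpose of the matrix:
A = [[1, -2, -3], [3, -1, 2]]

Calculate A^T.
[[1, 3], [-2, -1], [-3, 2]]

The transpose sends entry (i,j) to (j,i); rows become columns.
Row 0 of A: [1, -2, -3] -> column 0 of A^T.
Row 1 of A: [3, -1, 2] -> column 1 of A^T.
A^T = [[1, 3], [-2, -1], [-3, 2]]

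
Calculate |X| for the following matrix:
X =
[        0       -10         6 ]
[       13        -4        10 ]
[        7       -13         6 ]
det(X) = -766

Expand along row 0 (cofactor expansion): det(X) = a*(e*i - f*h) - b*(d*i - f*g) + c*(d*h - e*g), where the 3×3 is [[a, b, c], [d, e, f], [g, h, i]].
Minor M_00 = (-4)*(6) - (10)*(-13) = -24 + 130 = 106.
Minor M_01 = (13)*(6) - (10)*(7) = 78 - 70 = 8.
Minor M_02 = (13)*(-13) - (-4)*(7) = -169 + 28 = -141.
det(X) = (0)*(106) - (-10)*(8) + (6)*(-141) = 0 + 80 - 846 = -766.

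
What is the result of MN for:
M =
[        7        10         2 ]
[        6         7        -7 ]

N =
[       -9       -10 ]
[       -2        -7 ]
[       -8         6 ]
MN =
[      -99      -128 ]
[      -12      -151 ]

Matrix multiplication: (MN)[i][j] = sum over k of M[i][k] * N[k][j].
  (MN)[0][0] = (7)*(-9) + (10)*(-2) + (2)*(-8) = -99
  (MN)[0][1] = (7)*(-10) + (10)*(-7) + (2)*(6) = -128
  (MN)[1][0] = (6)*(-9) + (7)*(-2) + (-7)*(-8) = -12
  (MN)[1][1] = (6)*(-10) + (7)*(-7) + (-7)*(6) = -151
MN =
[      -99      -128 ]
[      -12      -151 ]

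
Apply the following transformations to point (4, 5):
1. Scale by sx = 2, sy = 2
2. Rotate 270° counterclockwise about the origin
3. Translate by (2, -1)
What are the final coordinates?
(12, -9)

Step 1: Scale → (8, 10)
Step 2: Rotate 270° → (10, -8)
Step 3: Translate → (12, -9)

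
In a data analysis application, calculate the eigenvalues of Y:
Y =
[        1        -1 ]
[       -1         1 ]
λ = 0, 2

Solve det(Y - λI) = 0. For a 2×2 matrix the characteristic equation is λ² - (trace)λ + det = 0.
trace(Y) = a + d = 1 + 1 = 2.
det(Y) = a*d - b*c = (1)*(1) - (-1)*(-1) = 1 - 1 = 0.
Characteristic equation: λ² - (2)λ + (0) = 0.
Discriminant = (2)² - 4*(0) = 4 - 0 = 4.
λ = (2 ± √4) / 2 = (2 ± 2) / 2 = 0, 2.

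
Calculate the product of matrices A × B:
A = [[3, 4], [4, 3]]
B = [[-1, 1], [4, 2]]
[[13, 11], [8, 10]]

Matrix multiplication:
C[0][0] = 3×-1 + 4×4 = 13
C[0][1] = 3×1 + 4×2 = 11
C[1][0] = 4×-1 + 3×4 = 8
C[1][1] = 4×1 + 3×2 = 10
Result: [[13, 11], [8, 10]]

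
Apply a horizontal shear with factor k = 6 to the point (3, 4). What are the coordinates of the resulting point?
(27, 4)

Shear matrix for horizontal shear with factor k = 6:
[[1, 6], [0, 1]]
Result: (3, 4) → (27, 4)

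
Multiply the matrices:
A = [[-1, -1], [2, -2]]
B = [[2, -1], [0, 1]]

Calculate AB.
[[-2, 0], [4, -4]]

Each entry (i,j) of AB = sum over k of A[i][k]*B[k][j].
(AB)[0][0] = (-1)*(2) + (-1)*(0) = -2
(AB)[0][1] = (-1)*(-1) + (-1)*(1) = 0
(AB)[1][0] = (2)*(2) + (-2)*(0) = 4
(AB)[1][1] = (2)*(-1) + (-2)*(1) = -4
AB = [[-2, 0], [4, -4]]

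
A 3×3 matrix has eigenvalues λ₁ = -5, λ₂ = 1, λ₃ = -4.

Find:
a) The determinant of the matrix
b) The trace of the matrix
det = 20, trace = -8

Two standard eigenvalue identities:
- det(A) equals the product of the eigenvalues (counted with multiplicity).
- trace(A) equals the sum of the eigenvalues.
det(A) = (-5)*(1)*(-4) = 20.
trace(A) = -5 + 1 - 4 = -8.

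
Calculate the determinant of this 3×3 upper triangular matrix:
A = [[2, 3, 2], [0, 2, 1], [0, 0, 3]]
12

The determinant of a triangular matrix is the product of its diagonal entries (the off-diagonal entries above the diagonal do not affect it).
det(A) = (2) * (2) * (3) = 12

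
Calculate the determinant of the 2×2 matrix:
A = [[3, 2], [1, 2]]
4

For A = [[a, b], [c, d]], det(A) = a*d - b*c.
det(A) = (3)*(2) - (2)*(1) = 6 - 2 = 4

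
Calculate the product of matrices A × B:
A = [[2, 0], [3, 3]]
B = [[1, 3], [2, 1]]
[[2, 6], [9, 12]]

Matrix multiplication:
C[0][0] = 2×1 + 0×2 = 2
C[0][1] = 2×3 + 0×1 = 6
C[1][0] = 3×1 + 3×2 = 9
C[1][1] = 3×3 + 3×1 = 12
Result: [[2, 6], [9, 12]]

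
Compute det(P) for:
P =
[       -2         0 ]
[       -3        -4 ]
det(P) = 8

For a 2×2 matrix [[a, b], [c, d]], det = a*d - b*c.
det(P) = (-2)*(-4) - (0)*(-3) = 8 - 0 = 8.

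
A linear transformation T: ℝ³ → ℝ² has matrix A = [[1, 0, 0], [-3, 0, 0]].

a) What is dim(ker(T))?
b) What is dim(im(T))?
dim(ker) = 2, dim(im) = 1

Observe that row 2 = -3 × row 1 (so the rows are linearly dependent).
Thus rank(A) = 1 (only one linearly independent row).
dim(im(T)) = rank(A) = 1.
By the rank-nullity theorem applied to T: ℝ³ → ℝ², rank(A) + nullity(A) = 3 (the domain dimension), so dim(ker(T)) = 3 - 1 = 2.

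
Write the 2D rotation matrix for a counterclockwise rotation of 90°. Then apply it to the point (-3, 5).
R = [[0, -1], [1, 0]]; R·(-3, 5) = (-5, -3)

Rotation matrix formula: R(θ) = [[cos θ, -sin θ], [sin θ, cos θ]]
For θ = 90°:
cos(90°) = 0
sin(90°) = 1
R = [[0, -1], [1, 0]]
Apply to (-3, 5): [0·-3 + (-1)·5, 1·-3 + 0·5] = (-5, -3)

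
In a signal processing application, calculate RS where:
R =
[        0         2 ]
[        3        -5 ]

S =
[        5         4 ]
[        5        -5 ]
RS =
[       10       -10 ]
[      -10        37 ]

Matrix multiplication: (RS)[i][j] = sum over k of R[i][k] * S[k][j].
  (RS)[0][0] = (0)*(5) + (2)*(5) = 10
  (RS)[0][1] = (0)*(4) + (2)*(-5) = -10
  (RS)[1][0] = (3)*(5) + (-5)*(5) = -10
  (RS)[1][1] = (3)*(4) + (-5)*(-5) = 37
RS =
[       10       -10 ]
[      -10        37 ]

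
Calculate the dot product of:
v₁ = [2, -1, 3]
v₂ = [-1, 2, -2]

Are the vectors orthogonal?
-10, No

The dot product is the sum of products of corresponding components.
v₁·v₂ = (2)*(-1) + (-1)*(2) + (3)*(-2) = -2 - 2 - 6 = -10.
Two vectors are orthogonal iff their dot product is 0; here the dot product is -10, so the vectors are not orthogonal.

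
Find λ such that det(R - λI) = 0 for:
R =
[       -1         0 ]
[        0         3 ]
λ = -1, 3

Solve det(R - λI) = 0. For a 2×2 matrix the characteristic equation is λ² - (trace)λ + det = 0.
trace(R) = a + d = -1 + 3 = 2.
det(R) = a*d - b*c = (-1)*(3) - (0)*(0) = -3 - 0 = -3.
Characteristic equation: λ² - (2)λ + (-3) = 0.
Discriminant = (2)² - 4*(-3) = 4 + 12 = 16.
λ = (2 ± √16) / 2 = (2 ± 4) / 2 = -1, 3.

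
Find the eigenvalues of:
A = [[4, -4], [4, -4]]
λ = 0, 0

Solve det(A - λI) = 0. For a 2×2 matrix this is λ² - (trace)λ + det = 0.
trace(A) = 4 - 4 = 0.
det(A) = (4)*(-4) - (-4)*(4) = -16 + 16 = 0.
Characteristic equation: λ² - (0)λ + (0) = 0.
Discriminant: (0)² - 4*(0) = 0 - 0 = 0.
Roots: λ = (0 ± √0) / 2 = 0, 0.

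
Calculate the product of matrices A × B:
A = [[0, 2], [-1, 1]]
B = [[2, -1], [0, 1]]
[[0, 2], [-2, 2]]

Matrix multiplication:
C[0][0] = 0×2 + 2×0 = 0
C[0][1] = 0×-1 + 2×1 = 2
C[1][0] = -1×2 + 1×0 = -2
C[1][1] = -1×-1 + 1×1 = 2
Result: [[0, 2], [-2, 2]]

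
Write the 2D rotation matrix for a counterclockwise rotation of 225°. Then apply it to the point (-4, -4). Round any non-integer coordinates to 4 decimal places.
R = [[-√2/2, √2/2], [-√2/2, -√2/2]]; R·(-4, -4) = (0.0000, 5.6569)

Rotation matrix formula: R(θ) = [[cos θ, -sin θ], [sin θ, cos θ]]
For θ = 225°:
cos(225°) = -√2/2
sin(225°) = -√2/2
R = [[-√2/2, √2/2], [-√2/2, -√2/2]]
Apply to (-4, -4): [-√2/2·-4 + (√2/2)·-4, -√2/2·-4 + -√2/2·-4] = (0.0000, 5.6569)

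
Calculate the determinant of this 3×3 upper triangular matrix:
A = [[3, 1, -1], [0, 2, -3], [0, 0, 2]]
12

The determinant of a triangular matrix is the product of its diagonal entries (the off-diagonal entries above the diagonal do not affect it).
det(A) = (3) * (2) * (2) = 12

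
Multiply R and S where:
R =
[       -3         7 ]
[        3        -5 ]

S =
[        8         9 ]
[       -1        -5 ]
RS =
[      -31       -62 ]
[       29        52 ]

Matrix multiplication: (RS)[i][j] = sum over k of R[i][k] * S[k][j].
  (RS)[0][0] = (-3)*(8) + (7)*(-1) = -31
  (RS)[0][1] = (-3)*(9) + (7)*(-5) = -62
  (RS)[1][0] = (3)*(8) + (-5)*(-1) = 29
  (RS)[1][1] = (3)*(9) + (-5)*(-5) = 52
RS =
[      -31       -62 ]
[       29        52 ]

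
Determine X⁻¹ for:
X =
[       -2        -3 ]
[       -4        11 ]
det(X) = -34
X⁻¹ =
[   -11/34     -3/34 ]
[    -2/17      1/17 ]

For a 2×2 matrix X = [[a, b], [c, d]] with det(X) ≠ 0, X⁻¹ = (1/det(X)) * [[d, -b], [-c, a]].
det(X) = (-2)*(11) - (-3)*(-4) = -22 - 12 = -34.
X⁻¹ = (1/-34) * [[11, 3], [4, -2]].
Dividing each entry by -34 and reducing:
X⁻¹ =
[   -11/34     -3/34 ]
[    -2/17      1/17 ]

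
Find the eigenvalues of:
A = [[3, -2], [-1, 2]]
λ = 1, 4

Solve det(A - λI) = 0. For a 2×2 matrix this is λ² - (trace)λ + det = 0.
trace(A) = 3 + 2 = 5.
det(A) = (3)*(2) - (-2)*(-1) = 6 - 2 = 4.
Characteristic equation: λ² - (5)λ + (4) = 0.
Discriminant: (5)² - 4*(4) = 25 - 16 = 9.
Roots: λ = (5 ± √9) / 2 = 1, 4.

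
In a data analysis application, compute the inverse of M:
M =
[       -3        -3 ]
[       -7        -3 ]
det(M) = -12
M⁻¹ =
[      1/4      -1/4 ]
[    -7/12       1/4 ]

For a 2×2 matrix M = [[a, b], [c, d]] with det(M) ≠ 0, M⁻¹ = (1/det(M)) * [[d, -b], [-c, a]].
det(M) = (-3)*(-3) - (-3)*(-7) = 9 - 21 = -12.
M⁻¹ = (1/-12) * [[-3, 3], [7, -3]].
Dividing each entry by -12 and reducing:
M⁻¹ =
[      1/4      -1/4 ]
[    -7/12       1/4 ]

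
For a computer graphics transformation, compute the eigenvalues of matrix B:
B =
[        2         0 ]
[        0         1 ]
λ = 1, 2

Solve det(B - λI) = 0. For a 2×2 matrix the characteristic equation is λ² - (trace)λ + det = 0.
trace(B) = a + d = 2 + 1 = 3.
det(B) = a*d - b*c = (2)*(1) - (0)*(0) = 2 - 0 = 2.
Characteristic equation: λ² - (3)λ + (2) = 0.
Discriminant = (3)² - 4*(2) = 9 - 8 = 1.
λ = (3 ± √1) / 2 = (3 ± 1) / 2 = 1, 2.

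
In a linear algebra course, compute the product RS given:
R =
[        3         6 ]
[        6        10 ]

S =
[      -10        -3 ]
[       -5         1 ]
RS =
[      -60        -3 ]
[     -110        -8 ]

Matrix multiplication: (RS)[i][j] = sum over k of R[i][k] * S[k][j].
  (RS)[0][0] = (3)*(-10) + (6)*(-5) = -60
  (RS)[0][1] = (3)*(-3) + (6)*(1) = -3
  (RS)[1][0] = (6)*(-10) + (10)*(-5) = -110
  (RS)[1][1] = (6)*(-3) + (10)*(1) = -8
RS =
[      -60        -3 ]
[     -110        -8 ]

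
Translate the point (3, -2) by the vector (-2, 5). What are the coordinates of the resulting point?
(1, 3)

Translation by (-2, 5):
x' = 3 + -2 = 1
y' = -2 + 5 = 3
Homogeneous matrix: [[1, 0, -2], [0, 1, 5], [0, 0, 1]]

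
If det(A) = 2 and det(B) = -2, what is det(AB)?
-4

Use the multiplicative property of determinants: det(AB) = det(A)*det(B).
det(AB) = (2)*(-2) = -4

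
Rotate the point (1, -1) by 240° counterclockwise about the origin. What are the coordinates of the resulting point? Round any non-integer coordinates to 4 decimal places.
(-1.3660, -0.3660)

Rotation matrix R(θ) = [[cos θ, -sin θ], [sin θ, cos θ]]; for θ = 240°:
R = [[-1/2, √3/2], [-√3/2, -1/2]]
Result: R × [1, -1]ᵀ = [-1/2·1 + (√3/2)·-1, -√3/2·1 + (-1/2)·-1]ᵀ = (-1.3660, -0.3660)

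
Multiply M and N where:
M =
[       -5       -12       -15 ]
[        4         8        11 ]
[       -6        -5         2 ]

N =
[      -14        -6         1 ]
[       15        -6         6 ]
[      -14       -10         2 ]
MN =
[      100       252      -107 ]
[      -90      -182        74 ]
[      -19        46       -32 ]

Matrix multiplication: (MN)[i][j] = sum over k of M[i][k] * N[k][j].
  (MN)[0][0] = (-5)*(-14) + (-12)*(15) + (-15)*(-14) = 100
  (MN)[0][1] = (-5)*(-6) + (-12)*(-6) + (-15)*(-10) = 252
  (MN)[0][2] = (-5)*(1) + (-12)*(6) + (-15)*(2) = -107
  (MN)[1][0] = (4)*(-14) + (8)*(15) + (11)*(-14) = -90
  (MN)[1][1] = (4)*(-6) + (8)*(-6) + (11)*(-10) = -182
  (MN)[1][2] = (4)*(1) + (8)*(6) + (11)*(2) = 74
  (MN)[2][0] = (-6)*(-14) + (-5)*(15) + (2)*(-14) = -19
  (MN)[2][1] = (-6)*(-6) + (-5)*(-6) + (2)*(-10) = 46
  (MN)[2][2] = (-6)*(1) + (-5)*(6) + (2)*(2) = -32
MN =
[      100       252      -107 ]
[      -90      -182        74 ]
[      -19        46       -32 ]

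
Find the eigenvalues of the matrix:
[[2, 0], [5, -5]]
λ = -5 and λ = 2

Characteristic equation: det(A - λI) = 0
λ² - (trace)λ + (det) = 0
λ² - (-3)λ + (-10) = 0
λ² + 3λ - 10 = 0
Solving: λ = -5, 2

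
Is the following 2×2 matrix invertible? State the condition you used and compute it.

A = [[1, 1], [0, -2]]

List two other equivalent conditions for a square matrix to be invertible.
Yes, invertible; det(A) = -2 ≠ 0. Equivalent conditions: rank(A) = 2; Ax = 0 has only the trivial solution; 0 is not an eigenvalue; the columns of A are linearly independent.

To check invertibility, compute det(A).
The given matrix is triangular, so det(A) equals the product of its diagonal entries = -2 ≠ 0.
Since det(A) ≠ 0, A is invertible.
Equivalent conditions for a square matrix A to be invertible:
- rank(A) = 2 (full rank).
- The homogeneous system Ax = 0 has only the trivial solution x = 0.
- 0 is not an eigenvalue of A.
- The columns (equivalently rows) of A are linearly independent.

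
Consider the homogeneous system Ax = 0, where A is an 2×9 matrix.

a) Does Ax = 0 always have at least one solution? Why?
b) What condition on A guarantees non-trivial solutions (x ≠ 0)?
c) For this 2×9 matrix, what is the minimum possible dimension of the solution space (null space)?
a) Yes, x = 0 is always a solution. b) When A has linearly dependent columns (rank < n). c) Minimum nullity = 7.

a) x = 0 satisfies A·0 = 0, so the zero vector is always a solution.
b) Non-trivial solutions exist iff the columns of A are linearly dependent, equivalently rank(A) < n (the number of columns).
c) By rank-nullity, rank(A) + nullity(A) = n = 9. Since A has only 2 rows, rank(A) ≤ 2, so nullity(A) ≥ 9 - 2 = 7.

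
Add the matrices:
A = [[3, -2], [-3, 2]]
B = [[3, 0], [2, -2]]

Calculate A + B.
[[6, -2], [-1, 0]]

Add corresponding elements:
(3)+(3)=6
(-2)+(0)=-2
(-3)+(2)=-1
(2)+(-2)=0
A + B = [[6, -2], [-1, 0]]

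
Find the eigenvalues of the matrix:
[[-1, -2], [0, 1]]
λ = -1 and λ = 1

Characteristic equation: det(A - λI) = 0
λ² - (trace)λ + (det) = 0
λ² - (0)λ + (-1) = 0
λ² - 0λ - 1 = 0
Solving: λ = -1, 1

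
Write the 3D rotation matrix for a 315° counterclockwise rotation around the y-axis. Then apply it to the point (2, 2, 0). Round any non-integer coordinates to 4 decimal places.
R = [[√2/2, 0, -√2/2], [0, 1, 0], [√2/2, 0, √2/2]]; R·(2, 2, 0) = (1.4142, 2.0000, 1.4142)

Rotation matrix for 315° around y-axis:
cos(315°) = √2/2, sin(315°) = -√2/2
R = [[√2/2, 0, -√2/2], [0, 1, 0], [√2/2, 0, √2/2]]
Apply to (2, 2, 0): R·[2, 2, 0]ᵀ = (1.4142, 2.0000, 1.4142)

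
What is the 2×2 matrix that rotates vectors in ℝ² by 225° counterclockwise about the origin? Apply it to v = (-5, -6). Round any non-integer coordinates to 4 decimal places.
R = [[-√2/2, √2/2], [-√2/2, -√2/2]]; R·v = (-0.7071, 7.7782)

A counterclockwise rotation by angle θ in ℝ² has matrix R(θ) = [[cos θ, -sin θ], [sin θ, cos θ]].
For θ = 225°: cos θ = -√2/2, sin θ = -√2/2.
R(225°) = [[-√2/2, √2/2], [-√2/2, -√2/2]].
R·v = [-√2/2·-5 + (√2/2)·-6, -√2/2·-5 + -√2/2·-6] = (-0.7071, 7.7782).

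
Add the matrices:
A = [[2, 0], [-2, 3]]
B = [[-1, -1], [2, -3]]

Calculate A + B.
[[1, -1], [0, 0]]

Add corresponding elements:
(2)+(-1)=1
(0)+(-1)=-1
(-2)+(2)=0
(3)+(-3)=0
A + B = [[1, -1], [0, 0]]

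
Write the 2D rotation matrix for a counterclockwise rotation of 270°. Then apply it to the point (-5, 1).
R = [[0, 1], [-1, 0]]; R·(-5, 1) = (1, 5)

Rotation matrix formula: R(θ) = [[cos θ, -sin θ], [sin θ, cos θ]]
For θ = 270°:
cos(270°) = 0
sin(270°) = -1
R = [[0, 1], [-1, 0]]
Apply to (-5, 1): [0·-5 + (1)·1, -1·-5 + 0·1] = (1, 5)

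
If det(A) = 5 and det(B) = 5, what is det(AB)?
25

Use the multiplicative property of determinants: det(AB) = det(A)*det(B).
det(AB) = (5)*(5) = 25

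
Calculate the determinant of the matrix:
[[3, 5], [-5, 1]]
28

For a 2×2 matrix [[a, b], [c, d]], det = ad - bc
det = (3)(1) - (5)(-5) = 3 - -25 = 28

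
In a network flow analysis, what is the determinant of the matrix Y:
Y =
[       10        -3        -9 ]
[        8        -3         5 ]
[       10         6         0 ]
det(Y) = -1152

Expand along row 0 (cofactor expansion): det(Y) = a*(e*i - f*h) - b*(d*i - f*g) + c*(d*h - e*g), where the 3×3 is [[a, b, c], [d, e, f], [g, h, i]].
Minor M_00 = (-3)*(0) - (5)*(6) = 0 - 30 = -30.
Minor M_01 = (8)*(0) - (5)*(10) = 0 - 50 = -50.
Minor M_02 = (8)*(6) - (-3)*(10) = 48 + 30 = 78.
det(Y) = (10)*(-30) - (-3)*(-50) + (-9)*(78) = -300 - 150 - 702 = -1152.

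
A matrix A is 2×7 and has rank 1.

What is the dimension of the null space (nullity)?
6

The rank-nullity theorem for an m×n matrix states:
rank(A) + nullity(A) = n (the number of columns).
Here n = 7 and rank(A) = 1, so nullity(A) = 7 - 1 = 6.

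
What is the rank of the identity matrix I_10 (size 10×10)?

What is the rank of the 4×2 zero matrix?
rank(I_10) = 10, rank(0) = 0

The identity I_10 has 10 columns that are the standard basis vectors e_1, …, e_10. These are linearly independent, so all 10 columns are pivots and rank(I_10) = 10.
The 4×2 zero matrix has every entry zero, so every row is the zero row and there are no pivots; rank(0) = 0.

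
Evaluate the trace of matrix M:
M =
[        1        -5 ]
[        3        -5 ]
tr(M) = 1 - 5 = -4

The trace of a square matrix is the sum of its diagonal entries.
Diagonal entries of M: M[0][0] = 1, M[1][1] = -5.
tr(M) = 1 - 5 = -4.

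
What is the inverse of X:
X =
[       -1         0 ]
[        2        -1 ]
det(X) = 1
X⁻¹ =
[       -1         0 ]
[       -2        -1 ]

For a 2×2 matrix X = [[a, b], [c, d]] with det(X) ≠ 0, X⁻¹ = (1/det(X)) * [[d, -b], [-c, a]].
det(X) = (-1)*(-1) - (0)*(2) = 1 - 0 = 1.
X⁻¹ = (1/1) * [[-1, 0], [-2, -1]].
Dividing each entry by 1 and reducing:
X⁻¹ =
[       -1         0 ]
[       -2        -1 ]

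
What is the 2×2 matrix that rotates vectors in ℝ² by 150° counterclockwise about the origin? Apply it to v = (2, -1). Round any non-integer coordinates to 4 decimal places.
R = [[-√3/2, -1/2], [1/2, -√3/2]]; R·v = (-1.2321, 1.8660)

A counterclockwise rotation by angle θ in ℝ² has matrix R(θ) = [[cos θ, -sin θ], [sin θ, cos θ]].
For θ = 150°: cos θ = -√3/2, sin θ = 1/2.
R(150°) = [[-√3/2, -1/2], [1/2, -√3/2]].
R·v = [-√3/2·2 + (-1/2)·-1, 1/2·2 + -√3/2·-1] = (-1.2321, 1.8660).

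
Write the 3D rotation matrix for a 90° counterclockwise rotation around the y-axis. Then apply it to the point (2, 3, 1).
R = [[0, 0, 1], [0, 1, 0], [-1, 0, 0]]; R·(2, 3, 1) = (1, 3, -2)

Rotation matrix for 90° around y-axis:
cos(90°) = 0, sin(90°) = 1
R = [[0, 0, 1], [0, 1, 0], [-1, 0, 0]]
Apply to (2, 3, 1): R·[2, 3, 1]ᵀ = (1, 3, -2)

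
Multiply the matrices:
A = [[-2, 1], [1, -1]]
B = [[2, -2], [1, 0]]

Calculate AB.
[[-3, 4], [1, -2]]

Each entry (i,j) of AB = sum over k of A[i][k]*B[k][j].
(AB)[0][0] = (-2)*(2) + (1)*(1) = -3
(AB)[0][1] = (-2)*(-2) + (1)*(0) = 4
(AB)[1][0] = (1)*(2) + (-1)*(1) = 1
(AB)[1][1] = (1)*(-2) + (-1)*(0) = -2
AB = [[-3, 4], [1, -2]]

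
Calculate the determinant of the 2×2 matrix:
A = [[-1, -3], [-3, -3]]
-6

For A = [[a, b], [c, d]], det(A) = a*d - b*c.
det(A) = (-1)*(-3) - (-3)*(-3) = 3 - 9 = -6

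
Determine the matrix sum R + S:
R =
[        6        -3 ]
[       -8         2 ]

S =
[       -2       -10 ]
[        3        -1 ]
R + S =
[        4       -13 ]
[       -5         1 ]

Matrix addition is elementwise: (R+S)[i][j] = R[i][j] + S[i][j].
  (R+S)[0][0] = (6) + (-2) = 4
  (R+S)[0][1] = (-3) + (-10) = -13
  (R+S)[1][0] = (-8) + (3) = -5
  (R+S)[1][1] = (2) + (-1) = 1
R + S =
[        4       -13 ]
[       -5         1 ]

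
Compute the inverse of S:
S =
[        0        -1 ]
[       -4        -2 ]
det(S) = -4
S⁻¹ =
[      1/2      -1/4 ]
[       -1         0 ]

For a 2×2 matrix S = [[a, b], [c, d]] with det(S) ≠ 0, S⁻¹ = (1/det(S)) * [[d, -b], [-c, a]].
det(S) = (0)*(-2) - (-1)*(-4) = 0 - 4 = -4.
S⁻¹ = (1/-4) * [[-2, 1], [4, 0]].
Dividing each entry by -4 and reducing:
S⁻¹ =
[      1/2      -1/4 ]
[       -1         0 ]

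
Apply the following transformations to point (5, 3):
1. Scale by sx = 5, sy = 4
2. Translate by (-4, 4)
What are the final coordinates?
(21, 16)

Step 1: Scale (5, 3) by (sx, sy) = (5, 4) → (25, 12)
Step 2: Translate by (-4, 4) → (21, 16)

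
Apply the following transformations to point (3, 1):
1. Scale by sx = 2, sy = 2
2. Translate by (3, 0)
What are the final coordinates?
(9, 2)

Step 1: Scale (3, 1) by (sx, sy) = (2, 2) → (6, 2)
Step 2: Translate by (3, 0) → (9, 2)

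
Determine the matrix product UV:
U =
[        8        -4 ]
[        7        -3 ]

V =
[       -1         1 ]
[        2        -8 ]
UV =
[      -16        40 ]
[      -13        31 ]

Matrix multiplication: (UV)[i][j] = sum over k of U[i][k] * V[k][j].
  (UV)[0][0] = (8)*(-1) + (-4)*(2) = -16
  (UV)[0][1] = (8)*(1) + (-4)*(-8) = 40
  (UV)[1][0] = (7)*(-1) + (-3)*(2) = -13
  (UV)[1][1] = (7)*(1) + (-3)*(-8) = 31
UV =
[      -16        40 ]
[      -13        31 ]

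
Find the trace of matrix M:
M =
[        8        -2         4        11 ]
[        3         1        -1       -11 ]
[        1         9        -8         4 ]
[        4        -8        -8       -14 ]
tr(M) = 8 + 1 - 8 - 14 = -13

The trace of a square matrix is the sum of its diagonal entries.
Diagonal entries of M: M[0][0] = 8, M[1][1] = 1, M[2][2] = -8, M[3][3] = -14.
tr(M) = 8 + 1 - 8 - 14 = -13.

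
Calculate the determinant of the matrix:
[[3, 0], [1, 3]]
9

For a 2×2 matrix [[a, b], [c, d]], det = ad - bc
det = (3)(3) - (0)(1) = 9 - 0 = 9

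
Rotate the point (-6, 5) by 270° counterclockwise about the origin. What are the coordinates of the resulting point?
(5, 6)

Rotation matrix R(θ) = [[cos θ, -sin θ], [sin θ, cos θ]]; for θ = 270°:
R = [[0, 1], [-1, 0]]
Result: R × [-6, 5]ᵀ = [0·-6 + (1)·5, -1·-6 + (0)·5]ᵀ = (5, 6)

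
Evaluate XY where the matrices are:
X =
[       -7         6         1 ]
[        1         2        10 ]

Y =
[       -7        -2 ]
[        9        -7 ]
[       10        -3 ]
XY =
[      113       -31 ]
[      111       -46 ]

Matrix multiplication: (XY)[i][j] = sum over k of X[i][k] * Y[k][j].
  (XY)[0][0] = (-7)*(-7) + (6)*(9) + (1)*(10) = 113
  (XY)[0][1] = (-7)*(-2) + (6)*(-7) + (1)*(-3) = -31
  (XY)[1][0] = (1)*(-7) + (2)*(9) + (10)*(10) = 111
  (XY)[1][1] = (1)*(-2) + (2)*(-7) + (10)*(-3) = -46
XY =
[      113       -31 ]
[      111       -46 ]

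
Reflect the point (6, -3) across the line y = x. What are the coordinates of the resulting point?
(-3, 6)

Reflection across line y = x: (6, -3) → (-3, 6)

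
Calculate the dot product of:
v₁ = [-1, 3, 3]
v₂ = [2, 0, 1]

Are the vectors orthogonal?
1, No

The dot product is the sum of products of corresponding components.
v₁·v₂ = (-1)*(2) + (3)*(0) + (3)*(1) = -2 + 0 + 3 = 1.
Two vectors are orthogonal iff their dot product is 0; here the dot product is 1, so the vectors are not orthogonal.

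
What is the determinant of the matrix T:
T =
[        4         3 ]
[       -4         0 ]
det(T) = 12

For a 2×2 matrix [[a, b], [c, d]], det = a*d - b*c.
det(T) = (4)*(0) - (3)*(-4) = 0 + 12 = 12.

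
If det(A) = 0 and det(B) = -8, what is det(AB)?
0

Use the multiplicative property of determinants: det(AB) = det(A)*det(B).
det(AB) = (0)*(-8) = 0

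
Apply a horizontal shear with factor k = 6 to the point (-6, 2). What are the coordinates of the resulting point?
(6, 2)

Shear matrix for horizontal shear with factor k = 6:
[[1, 6], [0, 1]]
Result: (-6, 2) → (6, 2)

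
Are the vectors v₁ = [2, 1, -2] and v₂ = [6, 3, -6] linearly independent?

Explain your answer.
No, linearly dependent (v₂ = 3·v₁)

Check whether there is a scalar k with v₂ = k·v₁.
Comparing components, k = 3 satisfies 3·[2, 1, -2] = [6, 3, -6].
Since v₂ is a scalar multiple of v₁, the two vectors are linearly dependent.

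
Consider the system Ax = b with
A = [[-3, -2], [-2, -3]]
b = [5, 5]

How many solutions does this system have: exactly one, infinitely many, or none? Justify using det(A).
Exactly one solution

Compute det(A) = (-3)*(-3) - (-2)*(-2) = 5.
Because det(A) ≠ 0, A is invertible and Ax = b has a unique solution for every b (here x = A⁻¹ b).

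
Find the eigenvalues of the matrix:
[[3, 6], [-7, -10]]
λ = -4 and λ = -3

Characteristic equation: det(A - λI) = 0
λ² - (trace)λ + (det) = 0
λ² - (-7)λ + (12) = 0
λ² + 7λ + 12 = 0
Solving: λ = -4, -3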